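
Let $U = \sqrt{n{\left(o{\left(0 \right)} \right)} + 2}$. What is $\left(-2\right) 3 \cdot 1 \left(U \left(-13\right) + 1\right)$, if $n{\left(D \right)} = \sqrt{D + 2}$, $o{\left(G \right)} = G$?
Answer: $-6 + 78 \sqrt{2 + \sqrt{2}} \approx 138.13$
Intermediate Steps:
$n{\left(D \right)} = \sqrt{2 + D}$
$U = \sqrt{2 + \sqrt{2}}$ ($U = \sqrt{\sqrt{2 + 0} + 2} = \sqrt{\sqrt{2} + 2} = \sqrt{2 + \sqrt{2}} \approx 1.8478$)
$\left(-2\right) 3 \cdot 1 \left(U \left(-13\right) + 1\right) = \left(-2\right) 3 \cdot 1 \left(\sqrt{2 + \sqrt{2}} \left(-13\right) + 1\right) = \left(-6\right) 1 \left(- 13 \sqrt{2 + \sqrt{2}} + 1\right) = - 6 \left(1 - 13 \sqrt{2 + \sqrt{2}}\right) = -6 + 78 \sqrt{2 + \sqrt{2}}$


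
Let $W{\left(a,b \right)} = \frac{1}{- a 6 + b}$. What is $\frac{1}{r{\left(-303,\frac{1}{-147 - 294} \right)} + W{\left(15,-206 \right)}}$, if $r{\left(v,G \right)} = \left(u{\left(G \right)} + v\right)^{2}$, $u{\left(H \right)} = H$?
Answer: $\frac{57566376}{5285190324815} \approx 1.0892 \cdot 10^{-5}$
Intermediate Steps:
$r{\left(v,G \right)} = \left(G + v\right)^{2}$
$W{\left(a,b \right)} = \frac{1}{b - 6 a}$ ($W{\left(a,b \right)} = \frac{1}{- 6 a + b} = \frac{1}{b - 6 a}$)
$\frac{1}{r{\left(-303,\frac{1}{-147 - 294} \right)} + W{\left(15,-206 \right)}} = \frac{1}{\left(\frac{1}{-147 - 294} - 303\right)^{2} - \frac{1}{\left(-1\right) \left(-206\right) + 6 \cdot 15}} = \frac{1}{\left(\frac{1}{-441} - 303\right)^{2} - \frac{1}{206 + 90}} = \frac{1}{\left(- \frac{1}{441} - 303\right)^{2} - \frac{1}{296}} = \frac{1}{\left(- \frac{133624}{441}\right)^{2} - \frac{1}{296}} = \frac{1}{\frac{17855373376}{194481} - \frac{1}{296}} = \frac{1}{\frac{5285190324815}{57566376}} = \frac{57566376}{5285190324815}$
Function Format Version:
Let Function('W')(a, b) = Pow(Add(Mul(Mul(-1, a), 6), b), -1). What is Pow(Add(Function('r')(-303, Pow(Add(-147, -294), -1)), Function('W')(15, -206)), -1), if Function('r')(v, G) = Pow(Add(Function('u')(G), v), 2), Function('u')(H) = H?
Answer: Rational(57566376, 5285190324815) ≈ 1.0892e-5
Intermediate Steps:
Function('r')(v, G) = Pow(Add(G, v), 2)
Function('W')(a, b) = Pow(Add(b, Mul(-6, a)), -1) (Function('W')(a, b) = Pow(Add(Mul(-6, a), b), -1) = Pow(Add(b, Mul(-6, a)), -1))
Pow(Add(Function('r')(-303, Pow(Add(-147, -294), -1)), Function('W')(15, -206)), -1) = Pow(Add(Pow(Add(Pow(Add(-147, -294), -1), -303), 2), Mul(-1, Pow(Add(Mul(-1, -206), Mul(6, 15)), -1))), -1) = Pow(Add(Pow(Add(Pow(-441, -1), -303), 2), Mul(-1, Pow(Add(206, 90), -1))), -1) = Pow(Add(Pow(Add(Rational(-1, 441), -303), 2), Mul(-1, Pow(296, -1))), -1) = Pow(Add(Pow(Rational(-133624, 441), 2), Mul(-1, Rational(1, 296))), -1) = Pow(Add(Rational(17855373376, 194481), Rational(-1, 296)), -1) = Pow(Rational(5285190324815, 57566376), -1) = Rational(57566376, 5285190324815)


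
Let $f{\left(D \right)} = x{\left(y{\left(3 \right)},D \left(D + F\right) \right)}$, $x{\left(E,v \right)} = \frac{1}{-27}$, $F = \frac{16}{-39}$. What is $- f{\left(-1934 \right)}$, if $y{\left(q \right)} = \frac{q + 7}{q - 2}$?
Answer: $\frac{1}{27} \approx 0.037037$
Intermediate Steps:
$y{\left(q \right)} = \frac{7 + q}{-2 + q}$
$F = - \frac{16}{39}$ ($F = 16 \left(- \frac{1}{39}\right) = - \frac{16}{39} \approx -0.41026$)
$x{\left(E,v \right)} = - \frac{1}{27}$
$f{\left(D \right)} = - \frac{1}{27}$
$- f{\left(-1934 \right)} = \left(-1\right) \left(- \frac{1}{27}\right) = \frac{1}{27}$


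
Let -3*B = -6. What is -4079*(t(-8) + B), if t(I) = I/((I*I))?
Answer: -61185/8 ≈ -7648.1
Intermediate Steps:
t(I) = 1/I (t(I) = I/(I**2) = I/I**2 = 1/I)
B = 2 (B = -1/3*(-6) = 2)
-4079*(t(-8) + B) = -4079*(1/(-8) + 2) = -4079*(-1/8 + 2) = -4079*15/8 = -61185/8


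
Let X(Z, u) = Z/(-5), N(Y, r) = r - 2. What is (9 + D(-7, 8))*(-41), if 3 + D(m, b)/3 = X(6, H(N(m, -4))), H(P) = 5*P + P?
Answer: 738/5 ≈ 147.60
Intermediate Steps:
N(Y, r) = -2 + r
H(P) = 6*P
X(Z, u) = -Z/5 (X(Z, u) = Z*(-⅕) = -Z/5)
D(m, b) = -63/5 (D(m, b) = -9 + 3*(-⅕*6) = -9 + 3*(-6/5) = -9 - 18/5 = -63/5)
(9 + D(-7, 8))*(-41) = (9 - 63/5)*(-41) = -18/5*(-41) = 738/5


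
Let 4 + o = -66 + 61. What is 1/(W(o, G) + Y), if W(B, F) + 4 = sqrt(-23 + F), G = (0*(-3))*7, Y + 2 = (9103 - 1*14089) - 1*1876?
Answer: -6868/47169447 - I*sqrt(23)/47169447 ≈ -0.0001456 - 1.0167e-7*I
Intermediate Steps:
Y = -6864 (Y = -2 + ((9103 - 1*14089) - 1*1876) = -2 + ((9103 - 14089) - 1876) = -2 + (-4986 - 1876) = -2 - 6862 = -6864)
o = -9 (o = -4 + (-66 + 61) = -4 - 5 = -9)
G = 0 (G = 0*7 = 0)
W(B, F) = -4 + sqrt(-23 + F)
1/(W(o, G) + Y) = 1/((-4 + sqrt(-23 + 0)) - 6864) = 1/((-4 + sqrt(-23)) - 6864) = 1/((-4 + I*sqrt(23)) - 6864) = 1/(-6868 + I*sqrt(23))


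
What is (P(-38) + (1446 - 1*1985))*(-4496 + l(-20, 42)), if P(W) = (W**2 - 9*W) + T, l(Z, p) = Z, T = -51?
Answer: -5401136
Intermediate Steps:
P(W) = -51 + W**2 - 9*W (P(W) = (W**2 - 9*W) - 51 = -51 + W**2 - 9*W)
(P(-38) + (1446 - 1*1985))*(-4496 + l(-20, 42)) = ((-51 + (-38)**2 - 9*(-38)) + (1446 - 1*1985))*(-4496 - 20) = ((-51 + 1444 + 342) + (1446 - 1985))*(-4516) = (1735 - 539)*(-4516) = 1196*(-4516) = -5401136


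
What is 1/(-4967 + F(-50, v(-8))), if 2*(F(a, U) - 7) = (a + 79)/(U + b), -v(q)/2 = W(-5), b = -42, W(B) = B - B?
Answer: -84/416669 ≈ -0.00020160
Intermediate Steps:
W(B) = 0
v(q) = 0 (v(q) = -2*0 = 0)
F(a, U) = 7 + (79 + a)/(2*(-42 + U)) (F(a, U) = 7 + ((a + 79)/(U - 42))/2 = 7 + ((79 + a)/(-42 + U))/2 = 7 + (79 + a)/(2*(-42 + U)))
1/(-4967 + F(-50, v(-8))) = 1/(-4967 + (-509 - 50 + 14*0)/(2*(-42 + 0))) = 1/(-4967 + (½)*(-509 - 50 + 0)/(-42)) = 1/(-4967 + (½)*(-1/42)*(-559)) = 1/(-4967 + 559/84) = 1/(-416669/84) = -84/416669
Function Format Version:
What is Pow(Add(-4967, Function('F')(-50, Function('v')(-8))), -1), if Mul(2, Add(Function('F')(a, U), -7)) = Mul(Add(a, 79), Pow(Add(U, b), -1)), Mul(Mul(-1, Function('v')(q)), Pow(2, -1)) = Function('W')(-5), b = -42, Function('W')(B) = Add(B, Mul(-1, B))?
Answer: Rational(-84, 416669) ≈ -0.00020160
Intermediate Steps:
Function('W')(B) = 0
Function('v')(q) = 0 (Function('v')(q) = Mul(-2, 0) = 0)
Function('F')(a, U) = Add(7, Mul(Rational(1, 2), Pow(Add(-42, U), -1), Add(79, a))) (Function('F')(a, U) = Add(7, Mul(Rational(1, 2), Mul(Add(a, 79), Pow(Add(U, -42), -1)))) = Add(7, Mul(Rational(1, 2), Mul(Add(79, a), Pow(Add(-42, U), -1)))) = Add(7, Mul(Rational(1, 2), Mul(Pow(Add(-42, U), -1), Add(79, a)))) = Add(7, Mul(Rational(1, 2), Pow(Add(-42, U), -1), Add(79, a))))
Pow(Add(-4967, Function('F')(-50, Function('v')(-8))), -1) = Pow(Add(-4967, Mul(Rational(1, 2), Pow(Add(-42, 0), -1), Add(-509, -50, Mul(14, 0)))), -1) = Pow(Add(-4967, Mul(Rational(1, 2), Pow(-42, -1), Add(-509, -50, 0))), -1) = Pow(Add(-4967, Mul(Rational(1, 2), Rational(-1, 42), -559)), -1) = Pow(Add(-4967, Rational(559, 84)), -1) = Pow(Rational(-416669, 84), -1) = Rational(-84, 416669)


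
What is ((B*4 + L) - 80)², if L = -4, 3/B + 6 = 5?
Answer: 9216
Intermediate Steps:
B = -3 (B = 3/(-6 + 5) = 3/(-1) = 3*(-1) = -3)
((B*4 + L) - 80)² = ((-3*4 - 4) - 80)² = ((-12 - 4) - 80)² = (-16 - 80)² = (-96)² = 9216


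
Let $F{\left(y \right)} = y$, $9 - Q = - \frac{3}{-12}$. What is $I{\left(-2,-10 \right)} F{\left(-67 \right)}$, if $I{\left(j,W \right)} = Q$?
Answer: $- \frac{2345}{4} \approx -586.25$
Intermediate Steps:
$Q = \frac{35}{4}$ ($Q = 9 - - \frac{3}{-12} = 9 - \left(-3\right) \left(- \frac{1}{12}\right) = 9 - \frac{1}{4} = \frac{35}{4} \approx 8.75$)
$I{\left(j,W \right)} = \frac{35}{4}$
$I{\left(-2,-10 \right)} F{\left(-67 \right)} = \frac{35}{4} \left(-67\right) = - \frac{2345}{4}$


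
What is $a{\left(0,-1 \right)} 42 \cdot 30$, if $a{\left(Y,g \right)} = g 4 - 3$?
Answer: $-8820$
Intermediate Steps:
$a{\left(Y,g \right)} = -3 + 4 g$ ($a{\left(Y,g \right)} = 4 g - 3 = -3 + 4 g$)
$a{\left(0,-1 \right)} 42 \cdot 30 = \left(-3 + 4 \left(-1\right)\right) 42 \cdot 30 = \left(-3 - 4\right) 42 \cdot 30 = \left(-7\right) 42 \cdot 30 = \left(-294\right) 30 = -8820$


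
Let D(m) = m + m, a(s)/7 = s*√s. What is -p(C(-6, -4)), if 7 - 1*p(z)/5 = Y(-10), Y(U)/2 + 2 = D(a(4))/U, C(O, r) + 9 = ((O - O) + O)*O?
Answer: -167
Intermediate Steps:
a(s) = 7*s^(3/2) (a(s) = 7*(s*√s) = 7*s^(3/2))
D(m) = 2*m
C(O, r) = -9 + O² (C(O, r) = -9 + ((O - O) + O)*O = -9 + (0 + O)*O = -9 + O*O = -9 + O²)
Y(U) = -4 + 224/U (Y(U) = -4 + 2*((2*(7*4^(3/2)))/U) = -4 + 2*((2*(7*8))/U) = -4 + 2*((2*56)/U) = -4 + 2*(112/U) = -4 + 224/U)
p(z) = 167 (p(z) = 35 - 5*(-4 + 224/(-10)) = 35 - 5*(-4 + 224*(-⅒)) = 35 - 5*(-4 - 112/5) = 35 - 5*(-132/5) = 35 + 132 = 167)
-p(C(-6, -4)) = -1*167 = -167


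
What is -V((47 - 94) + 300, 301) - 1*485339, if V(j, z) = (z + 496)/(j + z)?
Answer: -268878603/554 ≈ -4.8534e+5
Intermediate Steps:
V(j, z) = (496 + z)/(j + z)
-V((47 - 94) + 300, 301) - 1*485339 = -(496 + 301)/(((47 - 94) + 300) + 301) - 1*485339 = -797/((-47 + 300) + 301) - 485339 = -797/(253 + 301) - 485339 = -797/554 - 485339 = -268878603/554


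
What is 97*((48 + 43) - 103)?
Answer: -1164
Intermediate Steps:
97*((48 + 43) - 103) = 97*(91 - 103) = 97*(-12) = -1164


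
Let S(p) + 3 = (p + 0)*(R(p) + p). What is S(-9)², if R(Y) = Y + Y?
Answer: 57600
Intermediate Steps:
R(Y) = 2*Y
S(p) = -3 + 3*p² (S(p) = -3 + (p + 0)*(2*p + p) = -3 + p*(3*p) = -3 + 3*p²)
S(-9)² = (-3 + 3*(-9)²)² = (-3 + 3*81)² = (-3 + 243)² = 240² = 57600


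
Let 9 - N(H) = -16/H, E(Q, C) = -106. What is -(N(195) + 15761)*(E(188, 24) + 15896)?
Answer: -9711374228/39 ≈ -2.4901e+8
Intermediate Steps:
N(H) = 9 + 16/H (N(H) = 9 - (-16)/H = 9 + 16/H)
-(N(195) + 15761)*(E(188, 24) + 15896) = -((9 + 16/195) + 15761)*(-106 + 15896) = -((9 + 16*(1/195)) + 15761)*15790 = -((9 + 16/195) + 15761)*15790 = -(1771/195 + 15761)*15790 = -3075166*15790/195 = -1*9711374228/39 = -9711374228/39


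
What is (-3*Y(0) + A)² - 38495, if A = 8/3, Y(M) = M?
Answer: -346391/9 ≈ -38488.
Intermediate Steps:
A = 8/3 (A = 8*(⅓) = 8/3 ≈ 2.6667)
(-3*Y(0) + A)² - 38495 = (-3*0 + 8/3)² - 38495 = (0 + 8/3)² - 38495 = (8/3)² - 38495 = 64/9 - 38495 = -346391/9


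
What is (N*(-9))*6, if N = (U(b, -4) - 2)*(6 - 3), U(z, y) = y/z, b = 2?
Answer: 648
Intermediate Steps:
N = -12 (N = (-4/2 - 2)*(6 - 3) = (-4*½ - 2)*3 = (-2 - 2)*3 = -4*3 = -12)
(N*(-9))*6 = -12*(-9)*6 = 108*6 = 648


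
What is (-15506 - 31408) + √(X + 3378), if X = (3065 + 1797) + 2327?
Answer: -46914 + √10567 ≈ -46811.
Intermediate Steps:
X = 7189 (X = 4862 + 2327 = 7189)
(-15506 - 31408) + √(X + 3378) = (-15506 - 31408) + √(7189 + 3378) = -46914 + √10567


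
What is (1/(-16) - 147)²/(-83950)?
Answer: -5536609/21491200 ≈ -0.25762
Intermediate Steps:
(1/(-16) - 147)²/(-83950) = (-1/16 - 147)²*(-1/83950) = (-2353/16)²*(-1/83950) = (5536609/256)*(-1/83950) = -5536609/21491200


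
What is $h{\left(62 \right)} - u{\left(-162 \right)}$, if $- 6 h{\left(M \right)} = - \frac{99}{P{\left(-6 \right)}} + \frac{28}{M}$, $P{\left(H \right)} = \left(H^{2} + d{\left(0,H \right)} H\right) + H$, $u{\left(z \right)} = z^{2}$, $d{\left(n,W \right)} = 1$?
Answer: $- \frac{39050161}{1488} \approx -26243.0$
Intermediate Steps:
$P{\left(H \right)} = H^{2} + 2 H$ ($P{\left(H \right)} = \left(H^{2} + 1 H\right) + H = \left(H^{2} + H\right) + H = \left(H + H^{2}\right) + H = H^{2} + 2 H$)
$h{\left(M \right)} = \frac{11}{16} - \frac{14}{3 M}$ ($h{\left(M \right)} = - \frac{- \frac{99}{\left(-6\right) \left(2 - 6\right)} + \frac{28}{M}}{6} = - \frac{- \frac{99}{\left(-6\right) \left(-4\right)} + \frac{28}{M}}{6} = - \frac{- \frac{99}{24} + \frac{28}{M}}{6} = - \frac{\left(-99\right) \frac{1}{24} + \frac{28}{M}}{6} = - \frac{- \frac{33}{8} + \frac{28}{M}}{6} = \frac{11}{16} - \frac{14}{3 M}$)
$h{\left(62 \right)} - u{\left(-162 \right)} = \frac{-224 + 33 \cdot 62}{48 \cdot 62} - \left(-162\right)^{2} = \frac{1}{48} \cdot \frac{1}{62} \left(-224 + 2046\right) - 26244 = \frac{1}{48} \cdot \frac{1}{62} \cdot 1822 - 26244 = \frac{911}{1488} - 26244 = - \frac{39050161}{1488}$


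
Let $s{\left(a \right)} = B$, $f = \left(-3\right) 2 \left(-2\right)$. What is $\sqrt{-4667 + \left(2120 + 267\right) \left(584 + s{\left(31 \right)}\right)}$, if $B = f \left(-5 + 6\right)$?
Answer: $\sqrt{1417985} \approx 1190.8$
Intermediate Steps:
$f = 12$ ($f = \left(-6\right) \left(-2\right) = 12$)
$B = 12$ ($B = 12 \left(-5 + 6\right) = 12 \cdot 1 = 12$)
$s{\left(a \right)} = 12$
$\sqrt{-4667 + \left(2120 + 267\right) \left(584 + s{\left(31 \right)}\right)} = \sqrt{-4667 + \left(2120 + 267\right) \left(584 + 12\right)} = \sqrt{-4667 + 2387 \cdot 596} = \sqrt{-4667 + 1422652} = \sqrt{1417985}$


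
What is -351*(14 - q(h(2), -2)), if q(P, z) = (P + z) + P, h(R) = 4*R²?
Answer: 5616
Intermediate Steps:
q(P, z) = z + 2*P
-351*(14 - q(h(2), -2)) = -351*(14 - (-2 + 2*(4*2²))) = -351*(14 - (-2 + 2*(4*4))) = -351*(14 - (-2 + 2*16)) = -351*(14 - (-2 + 32)) = -351*(14 - 1*30) = -351*(14 - 30) = -351*(-16) = 5616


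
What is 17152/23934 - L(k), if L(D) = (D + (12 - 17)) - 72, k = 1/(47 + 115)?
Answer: 50217901/646218 ≈ 77.710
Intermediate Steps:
k = 1/162 ≈ 0.0061728
L(D) = -77 + D (L(D) = (D - 5) - 72 = (-5 + D) - 72 = -77 + D)
17152/23934 - L(k) = 17152/23934 - (-77 + 1/162) = 17152*(1/23934) - 1*(-12473/162) = 8576/11967 + 12473/162 = 50217901/646218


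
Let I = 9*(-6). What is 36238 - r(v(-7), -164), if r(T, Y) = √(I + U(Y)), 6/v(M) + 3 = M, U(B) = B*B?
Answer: 36238 - √26842 ≈ 36074.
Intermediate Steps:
U(B) = B²
I = -54
v(M) = 6/(-3 + M)
r(T, Y) = √(-54 + Y²)
36238 - r(v(-7), -164) = 36238 - √(-54 + (-164)²) = 36238 - √(-54 + 26896) = 36238 - √26842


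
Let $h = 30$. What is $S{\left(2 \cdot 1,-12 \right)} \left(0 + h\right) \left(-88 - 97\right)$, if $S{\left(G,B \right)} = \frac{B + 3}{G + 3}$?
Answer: $9990$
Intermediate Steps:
$S{\left(G,B \right)} = \frac{3 + B}{3 + G}$
$S{\left(2 \cdot 1,-12 \right)} \left(0 + h\right) \left(-88 - 97\right) = \frac{3 - 12}{3 + 2 \cdot 1} \left(0 + 30\right) \left(-88 - 97\right) = \frac{1}{3 + 2} \left(-9\right) 30 \left(-185\right) = \frac{1}{5} \left(-9\right) \left(-5550\right) = \left(- \frac{9}{5}\right) \left(-5550\right) = 9990$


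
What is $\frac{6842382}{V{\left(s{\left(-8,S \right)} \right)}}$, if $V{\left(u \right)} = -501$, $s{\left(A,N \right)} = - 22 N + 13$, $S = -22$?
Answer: $- \frac{2280794}{167} \approx -13657.0$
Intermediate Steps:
$s{\left(A,N \right)} = 13 - 22 N$
$\frac{6842382}{V{\left(s{\left(-8,S \right)} \right)}} = \frac{6842382}{-501} = 6842382 \left(- \frac{1}{501}\right) = - \frac{2280794}{167}$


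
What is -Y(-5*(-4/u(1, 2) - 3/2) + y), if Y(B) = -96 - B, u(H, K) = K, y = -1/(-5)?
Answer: 1137/10 ≈ 113.70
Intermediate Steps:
y = 1/5 (y = -1*(-1/5) = 1/5 ≈ 0.20000)
-Y(-5*(-4/u(1, 2) - 3/2) + y) = -(-96 - (-5*(-4/2 - 3/2) + 1/5)) = -(-96 - (-5*(-4*1/2 - 3*1/2) + 1/5)) = -(-96 - (-5*(-2 - 3/2) + 1/5)) = -(-96 - (-5*(-7/2) + 1/5)) = -(-96 - (35/2 + 1/5)) = -(-96 - 1*177/10) = -(-96 - 177/10) = -1*(-1137/10) = 1137/10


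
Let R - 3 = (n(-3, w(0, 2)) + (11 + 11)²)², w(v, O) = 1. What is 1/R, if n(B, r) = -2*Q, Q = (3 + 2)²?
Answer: 1/188359 ≈ 5.3090e-6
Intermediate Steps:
Q = 25 (Q = 5² = 25)
n(B, r) = -50 (n(B, r) = -2*25 = -50)
R = 188359 (R = 3 + (-50 + (11 + 11)²)² = 3 + (-50 + 22²)² = 3 + (-50 + 484)² = 3 + 434² = 3 + 188356 = 188359)
1/R = 1/188359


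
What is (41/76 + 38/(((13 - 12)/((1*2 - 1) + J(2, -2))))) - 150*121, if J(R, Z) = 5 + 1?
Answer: -1359143/76 ≈ -17883.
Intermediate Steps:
J(R, Z) = 6
(41/76 + 38/(((13 - 12)/((1*2 - 1) + J(2, -2))))) - 150*121 = (41/76 + 38/(((13 - 12)/((1*2 - 1) + 6)))) - 150*121 = (41*(1/76) + 38/((1/((2 - 1) + 6)))) - 18150 = (41/76 + 38/((1/(1 + 6)))) - 18150 = (41/76 + 38/((1/7))) - 18150 = (41/76 + 38/((1*(⅐)))) - 18150 = (41/76 + 38/(⅐)) - 18150 = (41/76 + 38*7) - 18150 = (41/76 + 266) - 18150 = 20257/76 - 18150 = -1359143/76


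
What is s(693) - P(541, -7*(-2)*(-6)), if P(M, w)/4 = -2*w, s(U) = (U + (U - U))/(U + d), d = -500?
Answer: -129003/193 ≈ -668.41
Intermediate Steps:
s(U) = U/(-500 + U) (s(U) = (U + (U - U))/(U - 500) = (U + 0)/(-500 + U) = U/(-500 + U))
P(M, w) = -8*w (P(M, w) = 4*(-2*w) = -8*w)
s(693) - P(541, -7*(-2)*(-6)) = 693/(-500 + 693) - (-8)*-7*(-2)*(-6) = 693/193 - (-8)*14*(-6) = 693*(1/193) - (-8)*(-84) = 693/193 - 1*672 = 693/193 - 672 = -129003/193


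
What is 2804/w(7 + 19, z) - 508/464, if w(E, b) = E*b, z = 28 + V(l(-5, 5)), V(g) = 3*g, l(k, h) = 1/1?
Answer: 111451/46748 ≈ 2.3841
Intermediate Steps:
l(k, h) = 1
z = 31 (z = 28 + 3*1 = 28 + 3 = 31)
2804/w(7 + 19, z) - 508/464 = 2804/(((7 + 19)*31)) - 508/464 = 2804/((26*31)) - 508*1/464 = 2804/806 - 127/116 = 2804*(1/806) - 127/116 = 1402/403 - 127/116 = 111451/46748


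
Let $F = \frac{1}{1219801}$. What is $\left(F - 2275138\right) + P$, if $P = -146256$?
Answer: $- \frac{2953618822593}{1219801} \approx -2.4214 \cdot 10^{6}$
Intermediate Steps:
$F = \frac{1}{1219801} \approx 8.1981 \cdot 10^{-7}$
$\left(F - 2275138\right) + P = \left(\frac{1}{1219801} - 2275138\right) - 146256 = - \frac{2775215607537}{1219801} - 146256 = - \frac{2953618822593}{1219801}$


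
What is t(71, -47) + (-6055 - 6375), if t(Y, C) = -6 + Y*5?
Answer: -12081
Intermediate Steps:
t(Y, C) = -6 + 5*Y
t(71, -47) + (-6055 - 6375) = (-6 + 5*71) + (-6055 - 6375) = (-6 + 355) - 12430 = 349 - 12430 = -12081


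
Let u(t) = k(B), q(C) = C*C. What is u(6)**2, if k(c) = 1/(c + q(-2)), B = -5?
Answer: 1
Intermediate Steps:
q(C) = C**2
k(c) = 1/(4 + c) (k(c) = 1/(c + (-2)**2) = 1/(c + 4) = 1/(4 + c))
u(t) = -1 (u(t) = 1/(4 - 5) = 1/(-1) = -1)
u(6)**2 = (-1)**2 = 1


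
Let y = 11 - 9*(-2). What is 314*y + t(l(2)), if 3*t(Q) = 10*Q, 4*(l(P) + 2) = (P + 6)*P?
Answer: 27338/3 ≈ 9112.7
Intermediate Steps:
l(P) = -2 + P*(6 + P)/4 (l(P) = -2 + ((P + 6)*P)/4 = -2 + ((6 + P)*P)/4 = -2 + (P*(6 + P))/4 = -2 + P*(6 + P)/4)
y = 29 (y = 11 + 18 = 29)
t(Q) = 10*Q/3 (t(Q) = (10*Q)/3 = 10*Q/3)
314*y + t(l(2)) = 314*29 + 10*(-2 + (¼)*2² + (3/2)*2)/3 = 9106 + 10*(-2 + (¼)*4 + 3)/3 = 9106 + 10*(-2 + 1 + 3)/3 = 9106 + (10/3)*2 = 9106 + 20/3 = 27338/3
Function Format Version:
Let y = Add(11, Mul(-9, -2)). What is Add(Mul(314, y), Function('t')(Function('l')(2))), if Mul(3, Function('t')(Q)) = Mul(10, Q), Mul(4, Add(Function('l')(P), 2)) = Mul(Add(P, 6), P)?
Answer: Rational(27338, 3) ≈ 9112.7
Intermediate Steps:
Function('l')(P) = Add(-2, Mul(Rational(1, 4), P, Add(6, P))) (Function('l')(P) = Add(-2, Mul(Rational(1, 4), Mul(Add(P, 6), P))) = Add(-2, Mul(Rational(1, 4), Mul(Add(6, P), P))) = Add(-2, Mul(Rational(1, 4), Mul(P, Add(6, P)))) = Add(-2, Mul(Rational(1, 4), P, Add(6, P))))
y = 29 (y = Add(11, 18) = 29)
Function('t')(Q) = Mul(Rational(10, 3), Q) (Function('t')(Q) = Mul(Rational(1, 3), Mul(10, Q)) = Mul(Rational(10, 3), Q))
Add(Mul(314, y), Function('t')(Function('l')(2))) = Add(Mul(314, 29), Mul(Rational(10, 3), Add(-2, Mul(Rational(1, 4), Pow(2, 2)), Mul(Rational(3, 2), 2)))) = Add(9106, Mul(Rational(10, 3), Add(-2, Mul(Rational(1, 4), 4), 3))) = Add(9106, Mul(Rational(10, 3), Add(-2, 1, 3))) = Add(9106, Mul(Rational(10, 3), 2)) = Add(9106, Rational(20, 3)) = Rational(27338, 3)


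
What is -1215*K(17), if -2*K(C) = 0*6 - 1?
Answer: -1215/2 ≈ -607.50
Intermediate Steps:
K(C) = ½ (K(C) = -(0*6 - 1)/2 = -(0 - 1)/2 = -½*(-1) = ½)
-1215*K(17) = -1215*½ = -1215/2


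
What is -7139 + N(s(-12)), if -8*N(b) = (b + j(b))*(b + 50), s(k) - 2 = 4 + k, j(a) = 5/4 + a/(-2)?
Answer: -57035/8 ≈ -7129.4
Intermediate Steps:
j(a) = 5/4 - a/2 (j(a) = 5*(¼) + a*(-½) = 5/4 - a/2)
s(k) = 6 + k (s(k) = 2 + (4 + k) = 6 + k)
N(b) = -(50 + b)*(5/4 + b/2)/8 (N(b) = -(b + (5/4 - b/2))*(b + 50)/8 = -(5/4 + b/2)*(50 + b)/8 = -(50 + b)*(5/4 + b/2)/8)
-7139 + N(s(-12)) = -7139 + (-125/16 - 105*(6 - 12)/32 - (6 - 12)²/16) = -7139 + (-125/16 - 105/32*(-6) - 1/16*(-6)²) = -7139 + (-125/16 + 315/16 - 1/16*36) = -7139 + (-125/16 + 315/16 - 9/4) = -7139 + 77/8 = -57035/8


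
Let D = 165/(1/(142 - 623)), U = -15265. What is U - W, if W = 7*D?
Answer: 540290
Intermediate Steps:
D = -79365 (D = 165/(1/(-481)) = 165/(-1/481) = 165*(-481) = -79365)
W = -555555 (W = 7*(-79365) = -555555)
U - W = -15265 - 1*(-555555) = -15265 + 555555 = 540290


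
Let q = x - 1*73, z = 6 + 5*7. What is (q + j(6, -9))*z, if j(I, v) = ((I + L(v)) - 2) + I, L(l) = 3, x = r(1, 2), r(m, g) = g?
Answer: -2378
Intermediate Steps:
x = 2
z = 41 (z = 6 + 35 = 41)
q = -71 (q = 2 - 1*73 = 2 - 73 = -71)
j(I, v) = 1 + 2*I (j(I, v) = ((I + 3) - 2) + I = ((3 + I) - 2) + I = (1 + I) + I = 1 + 2*I)
(q + j(6, -9))*z = (-71 + (1 + 2*6))*41 = (-71 + (1 + 12))*41 = (-71 + 13)*41 = -58*41 = -2378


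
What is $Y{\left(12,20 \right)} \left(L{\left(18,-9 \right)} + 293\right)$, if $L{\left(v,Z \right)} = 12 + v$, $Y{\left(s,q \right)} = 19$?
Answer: $6137$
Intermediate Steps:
$Y{\left(12,20 \right)} \left(L{\left(18,-9 \right)} + 293\right) = 19 \left(\left(12 + 18\right) + 293\right) = 19 \left(30 + 293\right) = 19 \cdot 323 = 6137$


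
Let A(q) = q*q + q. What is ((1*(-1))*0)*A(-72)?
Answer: 0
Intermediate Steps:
A(q) = q + q**2 (A(q) = q**2 + q = q + q**2)
((1*(-1))*0)*A(-72) = ((1*(-1))*0)*(-72*(1 - 72)) = (-1*0)*(-72*(-71)) = 0*5112 = 0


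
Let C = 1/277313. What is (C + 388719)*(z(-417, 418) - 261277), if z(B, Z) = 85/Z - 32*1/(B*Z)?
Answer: -2454647768447067278840/24168659889 ≈ -1.0156e+11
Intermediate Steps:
z(B, Z) = 85/Z - 32/(B*Z)
C = 1/277313 ≈ 3.6060e-6
(C + 388719)*(z(-417, 418) - 261277) = (1/277313 + 388719)*((-32 + 85*(-417))/(-417*418) - 261277) = 107796832048*(-1/417*1/418*(-32 - 35445) - 261277)/277313 = 107796832048*(-1/417*1/418*(-35477) - 261277)/277313 = 107796832048*(35477/174306 - 261277)/277313 = (107796832048/277313)*(-45542113285/174306) = -2454647768447067278840/24168659889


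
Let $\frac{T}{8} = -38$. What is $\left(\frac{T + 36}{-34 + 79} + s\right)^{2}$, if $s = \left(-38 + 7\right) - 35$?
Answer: $\frac{10484644}{2025} \approx 5177.6$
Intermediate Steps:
$T = -304$ ($T = 8 \left(-38\right) = -304$)
$s = -66$ ($s = -31 - 35 = -66$)
$\left(\frac{T + 36}{-34 + 79} + s\right)^{2} = \left(\frac{-304 + 36}{-34 + 79} - 66\right)^{2} = \left(- \frac{268}{45} - 66\right)^{2} = \left(- \frac{3238}{45}\right)^{2} = \frac{10484644}{2025}$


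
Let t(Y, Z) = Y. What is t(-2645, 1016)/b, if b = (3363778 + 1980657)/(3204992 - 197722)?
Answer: -1590845830/1068887 ≈ -1488.3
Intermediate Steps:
b = 1068887/601454 (b = 5344435/3007270 = 5344435*(1/3007270) = 1068887/601454 ≈ 1.7772)
t(-2645, 1016)/b = -2645/1068887/601454 = -2645*601454/1068887 = -1590845830/1068887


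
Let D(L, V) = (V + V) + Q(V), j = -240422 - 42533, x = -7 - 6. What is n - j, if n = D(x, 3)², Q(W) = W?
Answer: 283036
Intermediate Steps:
x = -13
j = -282955
D(L, V) = 3*V (D(L, V) = (V + V) + V = 2*V + V = 3*V)
n = 81 (n = (3*3)² = 9² = 81)
n - j = 81 - 1*(-282955) = 81 + 282955 = 283036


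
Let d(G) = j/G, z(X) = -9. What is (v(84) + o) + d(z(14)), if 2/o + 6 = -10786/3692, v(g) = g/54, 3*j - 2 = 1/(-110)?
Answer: 2278327/1811590 ≈ 1.2576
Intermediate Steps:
j = 73/110 (j = ⅔ + (⅓)/(-110) = ⅔ + (⅓)*(-1/110) = ⅔ - 1/330 = 73/110 ≈ 0.66364)
v(g) = g/54 (v(g) = g*(1/54) = g/54)
o = -3692/16469 (o = 2/(-6 - 10786/3692) = 2/(-6 - 10786*1/3692) = 2/(-6 - 5393/1846) = 2/(-16469/1846) = 2*(-1846/16469) = -3692/16469 ≈ -0.22418)
d(G) = 73/(110*G)
(v(84) + o) + d(z(14)) = ((1/54)*84 - 3692/16469) + (73/110)/(-9) = (14/9 - 3692/16469) + (73/110)*(-⅑) = 197338/148221 - 73/990 = 2278327/1811590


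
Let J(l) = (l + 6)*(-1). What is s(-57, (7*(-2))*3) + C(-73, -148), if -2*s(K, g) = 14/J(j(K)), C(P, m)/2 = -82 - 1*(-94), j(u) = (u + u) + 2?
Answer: 2537/106 ≈ 23.934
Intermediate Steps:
j(u) = 2 + 2*u (j(u) = 2*u + 2 = 2 + 2*u)
J(l) = -6 - l (J(l) = (6 + l)*(-1) = -6 - l)
C(P, m) = 24 (C(P, m) = 2*(-82 - 1*(-94)) = 2*(-82 + 94) = 2*12 = 24)
s(K, g) = -7/(-8 - 2*K) (s(K, g) = -7/(-6 - (2 + 2*K)) = -7/(-6 + (-2 - 2*K)) = -7/(-8 - 2*K))
s(-57, (7*(-2))*3) + C(-73, -148) = 7/(2*(4 - 57)) + 24 = (7/2)/(-53) + 24 = (7/2)*(-1/53) + 24 = -7/106 + 24 = 2537/106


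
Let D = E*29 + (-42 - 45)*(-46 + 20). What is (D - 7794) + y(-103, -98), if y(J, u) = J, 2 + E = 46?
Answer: -4359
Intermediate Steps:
E = 44 (E = -2 + 46 = 44)
D = 3538 (D = 44*29 + (-42 - 45)*(-46 + 20) = 1276 - 87*(-26) = 1276 + 2262 = 3538)
(D - 7794) + y(-103, -98) = (3538 - 7794) - 103 = -4256 - 103 = -4359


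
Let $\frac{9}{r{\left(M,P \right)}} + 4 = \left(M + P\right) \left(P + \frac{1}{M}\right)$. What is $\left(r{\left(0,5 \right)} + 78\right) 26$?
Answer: $2028$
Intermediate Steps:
$r{\left(M,P \right)} = \frac{9}{-4 + \left(M + P\right) \left(P + \frac{1}{M}\right)}$
$\left(r{\left(0,5 \right)} + 78\right) 26 = \left(9 \cdot 0 \frac{1}{5 - 0 + 0 \cdot 5^{2} + 5 \cdot 0^{2}} + 78\right) 26 = \left(9 \cdot 0 \frac{1}{5 + 0 + 0 \cdot 25 + 5 \cdot 0} + 78\right) 26 = \left(9 \cdot 0 \frac{1}{5 + 0 + 0 + 0} + 78\right) 26 = \left(9 \cdot 0 \cdot \frac{1}{5} + 78\right) 26 = \left(0 + 78\right) 26 = 78 \cdot 26 = 2028$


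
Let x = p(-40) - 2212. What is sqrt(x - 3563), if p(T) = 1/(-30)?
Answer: I*sqrt(5197530)/30 ≈ 75.994*I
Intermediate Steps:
p(T) = -1/30
x = -66361/30 (x = -1/30 - 2212 = -66361/30 ≈ -2212.0)
sqrt(x - 3563) = sqrt(-66361/30 - 3563) = sqrt(-173251/30) = I*sqrt(5197530)/30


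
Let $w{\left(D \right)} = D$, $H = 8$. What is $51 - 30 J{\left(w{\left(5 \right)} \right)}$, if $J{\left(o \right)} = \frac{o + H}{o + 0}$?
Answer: $-27$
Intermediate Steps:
$J{\left(o \right)} = \frac{8 + o}{o}$ ($J{\left(o \right)} = \frac{o + 8}{o + 0} = \frac{8 + o}{o}$)
$51 - 30 J{\left(w{\left(5 \right)} \right)} = 51 - 30 \frac{8 + 5}{5} = 51 - 30 \cdot \frac{1}{5} \cdot 13 = 51 - 78 = -27$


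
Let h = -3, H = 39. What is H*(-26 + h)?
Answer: -1131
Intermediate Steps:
H*(-26 + h) = 39*(-26 - 3) = 39*(-29) = -1131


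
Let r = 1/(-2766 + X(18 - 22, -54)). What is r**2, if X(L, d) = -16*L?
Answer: 1/7300804 ≈ 1.3697e-7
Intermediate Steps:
r = -1/2702 (r = 1/(-2766 - 16*(18 - 22)) = 1/(-2766 - 16*(-4)) = 1/(-2766 + 64) = 1/(-2702) = -1/2702 ≈ -0.00037010)
r**2 = (-1/2702)**2 = 1/7300804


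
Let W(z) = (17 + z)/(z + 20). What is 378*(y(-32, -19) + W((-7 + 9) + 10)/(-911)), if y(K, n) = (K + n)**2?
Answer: 14330797047/14576 ≈ 9.8318e+5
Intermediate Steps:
W(z) = (17 + z)/(20 + z)
378*(y(-32, -19) + W((-7 + 9) + 10)/(-911)) = 378*((-32 - 19)**2 + ((17 + ((-7 + 9) + 10))/(20 + ((-7 + 9) + 10)))/(-911)) = 378*((-51)**2 + ((17 + (2 + 10))/(20 + (2 + 10)))*(-1/911)) = 378*(2601 + ((17 + 12)/(20 + 12))*(-1/911)) = 378*(2601 + (29/32)*(-1/911)) = 378*(2601 - 29/29152) = 378*(75824323/29152) = 14330797047/14576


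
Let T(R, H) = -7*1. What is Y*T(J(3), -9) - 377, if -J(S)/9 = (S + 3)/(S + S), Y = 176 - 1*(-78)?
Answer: -2155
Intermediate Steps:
Y = 254 (Y = 176 + 78 = 254)
J(S) = -9*(3 + S)/(2*S) (J(S) = -9*(S + 3)/(S + S) = -9*(3 + S)/(2*S))
T(R, H) = -7
Y*T(J(3), -9) - 377 = 254*(-7) - 377 = -1778 - 377 = -2155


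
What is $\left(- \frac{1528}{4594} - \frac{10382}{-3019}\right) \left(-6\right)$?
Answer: $- \frac{129245628}{6934643} \approx -18.638$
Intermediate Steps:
$\left(- \frac{1528}{4594} - \frac{10382}{-3019}\right) \left(-6\right) = \left(\left(-1528\right) \frac{1}{4594} - - \frac{10382}{3019}\right) \left(-6\right) = \left(- \frac{764}{2297} + \frac{10382}{3019}\right) \left(-6\right) = \frac{21540938}{6934643} \left(-6\right) = - \frac{129245628}{6934643}$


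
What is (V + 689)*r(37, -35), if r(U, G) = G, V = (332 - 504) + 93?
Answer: -21350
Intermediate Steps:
V = -79 (V = -172 + 93 = -79)
(V + 689)*r(37, -35) = (-79 + 689)*(-35) = 610*(-35) = -21350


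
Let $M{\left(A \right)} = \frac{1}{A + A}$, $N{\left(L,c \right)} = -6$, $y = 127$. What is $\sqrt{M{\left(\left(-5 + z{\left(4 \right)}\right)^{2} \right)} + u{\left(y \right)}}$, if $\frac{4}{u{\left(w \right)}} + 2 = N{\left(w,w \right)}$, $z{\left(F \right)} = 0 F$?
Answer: $\frac{2 i \sqrt{3}}{5} \approx 0.69282 i$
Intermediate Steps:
$z{\left(F \right)} = 0$
$u{\left(w \right)} = - \frac{1}{2}$ ($u{\left(w \right)} = \frac{4}{-2 - 6} = \frac{4}{-8} = 4 \left(- \frac{1}{8}\right) = - \frac{1}{2}$)
$M{\left(A \right)} = \frac{1}{2 A}$
$\sqrt{M{\left(\left(-5 + z{\left(4 \right)}\right)^{2} \right)} + u{\left(y \right)}} = \sqrt{\frac{1}{2 \left(-5 + 0\right)^{2}} - \frac{1}{2}} = \sqrt{\frac{1}{2 \left(-5\right)^{2}} - \frac{1}{2}} = \sqrt{\frac{1}{2 \cdot 25} - \frac{1}{2}} = \sqrt{\frac{1}{2} \cdot \frac{1}{25} - \frac{1}{2}} = \sqrt{\frac{1}{50} - \frac{1}{2}} = \sqrt{- \frac{12}{25}} = \frac{2 i \sqrt{3}}{5}$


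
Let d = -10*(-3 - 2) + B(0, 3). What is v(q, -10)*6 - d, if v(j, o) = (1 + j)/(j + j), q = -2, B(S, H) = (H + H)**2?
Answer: -169/2 ≈ -84.500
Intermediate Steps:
B(S, H) = 4*H**2 (B(S, H) = (2*H)**2 = 4*H**2)
v(j, o) = (1 + j)/(2*j) (v(j, o) = (1 + j)/((2*j)) = (1 + j)*(1/(2*j)) = (1 + j)/(2*j))
d = 86 (d = -10*(-3 - 2) + 4*3**2 = -10*(-5) + 4*9 = 50 + 36 = 86)
v(q, -10)*6 - d = ((1/2)*(1 - 2)/(-2))*6 - 1*86 = ((1/2)*(-1/2)*(-1))*6 - 86 = (1/4)*6 - 86 = 3/2 - 86 = -169/2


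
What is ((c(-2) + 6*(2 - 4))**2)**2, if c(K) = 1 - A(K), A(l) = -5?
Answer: 1296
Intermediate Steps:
c(K) = 6 (c(K) = 1 - 1*(-5) = 1 + 5 = 6)
((c(-2) + 6*(2 - 4))**2)**2 = ((6 + 6*(2 - 4))**2)**2 = ((6 + 6*(-2))**2)**2 = ((6 - 12)**2)**2 = ((-6)**2)**2 = 36**2 = 1296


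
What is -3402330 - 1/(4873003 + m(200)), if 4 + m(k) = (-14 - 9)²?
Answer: -16581350520241/4873528 ≈ -3.4023e+6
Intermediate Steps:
m(k) = 525 (m(k) = -4 + (-14 - 9)² = -4 + (-23)² = -4 + 529 = 525)
-3402330 - 1/(4873003 + m(200)) = -3402330 - 1/(4873003 + 525) = -3402330 - 1/4873528 = -16581350520241/4873528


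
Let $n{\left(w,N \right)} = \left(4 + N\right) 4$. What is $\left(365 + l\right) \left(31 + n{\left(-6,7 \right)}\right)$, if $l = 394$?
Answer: $56925$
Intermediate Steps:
$n{\left(w,N \right)} = 16 + 4 N$
$\left(365 + l\right) \left(31 + n{\left(-6,7 \right)}\right) = \left(365 + 394\right) \left(31 + \left(16 + 4 \cdot 7\right)\right) = 759 \left(31 + \left(16 + 28\right)\right) = 759 \left(31 + 44\right) = 759 \cdot 75 = 56925$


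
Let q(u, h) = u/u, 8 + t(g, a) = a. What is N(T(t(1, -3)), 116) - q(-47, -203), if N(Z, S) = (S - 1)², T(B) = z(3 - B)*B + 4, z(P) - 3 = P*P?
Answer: 13224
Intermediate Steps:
z(P) = 3 + P² (z(P) = 3 + P*P = 3 + P²)
t(g, a) = -8 + a
T(B) = 4 + B*(3 + (3 - B)²) (T(B) = (3 + (3 - B)²)*B + 4 = B*(3 + (3 - B)²) + 4 = 4 + B*(3 + (3 - B)²))
q(u, h) = 1
N(Z, S) = (-1 + S)²
N(T(t(1, -3)), 116) - q(-47, -203) = (-1 + 116)² - 1*1 = 115² - 1 = 13225 - 1 = 13224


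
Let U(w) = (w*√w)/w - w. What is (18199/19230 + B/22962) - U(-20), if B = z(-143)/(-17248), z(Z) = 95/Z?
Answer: -1152838943464151/60505001036480 - 2*I*√5 ≈ -19.054 - 4.4721*I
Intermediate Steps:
B = 95/2466464 (B = (95/(-143))/(-17248) = (95*(-1/143))*(-1/17248) = -95/143*(-1/17248) = 95/2466464 ≈ 3.8517e-5)
U(w) = √w - w (U(w) = w^(3/2)/w - w = √w - w)
(18199/19230 + B/22962) - U(-20) = (18199/19230 + (95/2466464)/22962) - (√(-20) - 1*(-20)) = (18199*(1/19230) + (95/2466464)*(1/22962)) - (2*I*√5 + 20) = (18199/19230 + 95/56634946368) - (20 + 2*I*√5) = 57261077265449/60505001036480 + (-20 - 2*I*√5) = -1152838943464151/60505001036480 - 2*I*√5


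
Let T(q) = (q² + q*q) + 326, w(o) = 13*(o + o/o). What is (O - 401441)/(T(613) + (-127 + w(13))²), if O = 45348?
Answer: -356093/754889 ≈ -0.47172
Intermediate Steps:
w(o) = 13 + 13*o (w(o) = 13*(o + 1) = 13*(1 + o) = 13 + 13*o)
T(q) = 326 + 2*q² (T(q) = (q² + q²) + 326 = 2*q² + 326 = 326 + 2*q²)
(O - 401441)/(T(613) + (-127 + w(13))²) = (45348 - 401441)/((326 + 2*613²) + (-127 + (13 + 13*13))²) = -356093/((326 + 2*375769) + (-127 + (13 + 169))²) = -356093/((326 + 751538) + (-127 + 182)²) = -356093/(751864 + 55²) = -356093/(751864 + 3025) = -356093/754889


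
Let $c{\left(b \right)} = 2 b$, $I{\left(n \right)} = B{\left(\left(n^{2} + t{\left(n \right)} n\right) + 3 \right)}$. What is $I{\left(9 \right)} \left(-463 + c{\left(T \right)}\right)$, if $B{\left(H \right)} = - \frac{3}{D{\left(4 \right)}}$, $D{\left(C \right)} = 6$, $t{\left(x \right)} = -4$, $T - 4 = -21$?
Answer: $\frac{497}{2} \approx 248.5$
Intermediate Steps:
$T = -17$ ($T = 4 - 21 = -17$)
$B{\left(H \right)} = - \frac{1}{2}$ ($B{\left(H \right)} = - \frac{3}{6} = \left(-3\right) \frac{1}{6} = - \frac{1}{2}$)
$I{\left(n \right)} = - \frac{1}{2}$
$I{\left(9 \right)} \left(-463 + c{\left(T \right)}\right) = - \frac{-463 + 2 \left(-17\right)}{2} = - \frac{-463 - 34}{2} = \left(- \frac{1}{2}\right) \left(-497\right) = \frac{497}{2}$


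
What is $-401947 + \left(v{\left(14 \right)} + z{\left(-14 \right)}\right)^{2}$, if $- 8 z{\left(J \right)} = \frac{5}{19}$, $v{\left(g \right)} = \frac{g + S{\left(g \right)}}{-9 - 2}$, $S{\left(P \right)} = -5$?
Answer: $- \frac{1123674577119}{2795584} \approx -4.0195 \cdot 10^{5}$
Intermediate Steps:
$v{\left(g \right)} = \frac{5}{11} - \frac{g}{11}$ ($v{\left(g \right)} = \frac{g - 5}{-9 - 2} = \frac{-5 + g}{-11} = \left(-5 + g\right) \left(- \frac{1}{11}\right) = \frac{5}{11} - \frac{g}{11}$)
$z{\left(J \right)} = - \frac{5}{152}$ ($z{\left(J \right)} = - \frac{5 \cdot \frac{1}{19}}{8} = \left(- \frac{1}{8}\right) \frac{5}{19} = - \frac{5}{152}$)
$-401947 + \left(v{\left(14 \right)} + z{\left(-14 \right)}\right)^{2} = -401947 + \left(\left(\frac{5}{11} - \frac{14}{11}\right) - \frac{5}{152}\right)^{2} = -401947 + \left(- \frac{9}{11} - \frac{5}{152}\right)^{2} = -401947 + \left(- \frac{1423}{1672}\right)^{2} = -401947 + \frac{2024929}{2795584} = - \frac{1123674577119}{2795584}$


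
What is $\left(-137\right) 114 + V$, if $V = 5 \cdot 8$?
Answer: $-15578$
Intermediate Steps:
$V = 40$
$\left(-137\right) 114 + V = \left(-137\right) 114 + 40 = -15618 + 40 = -15578$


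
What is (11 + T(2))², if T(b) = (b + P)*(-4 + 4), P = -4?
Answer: 121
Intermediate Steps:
T(b) = 0 (T(b) = (b - 4)*(-4 + 4) = (-4 + b)*0 = 0)
(11 + T(2))² = (11 + 0)² = 11² = 121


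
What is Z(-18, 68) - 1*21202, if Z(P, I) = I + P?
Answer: -21152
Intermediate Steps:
Z(-18, 68) - 1*21202 = (68 - 18) - 1*21202 = 50 - 21202 = -21152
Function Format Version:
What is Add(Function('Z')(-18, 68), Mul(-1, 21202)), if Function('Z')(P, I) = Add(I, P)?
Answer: -21152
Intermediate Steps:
Add(Function('Z')(-18, 68), Mul(-1, 21202)) = Add(Add(68, -18), Mul(-1, 21202)) = Add(50, -21202) = -21152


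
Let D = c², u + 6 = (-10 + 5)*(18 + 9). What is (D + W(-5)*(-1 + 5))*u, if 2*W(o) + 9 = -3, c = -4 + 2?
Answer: 2820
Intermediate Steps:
c = -2
W(o) = -6 (W(o) = -9/2 + (½)*(-3) = -9/2 - 3/2 = -6)
u = -141 (u = -6 + (-10 + 5)*(18 + 9) = -6 - 5*27 = -6 - 135 = -141)
D = 4 (D = (-2)² = 4)
(D + W(-5)*(-1 + 5))*u = (4 - 6*(-1 + 5))*(-141) = (4 - 6*4)*(-141) = (4 - 24)*(-141) = -20*(-141) = 2820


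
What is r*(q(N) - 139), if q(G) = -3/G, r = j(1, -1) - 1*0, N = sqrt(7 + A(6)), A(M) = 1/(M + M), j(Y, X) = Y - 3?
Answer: 278 + 12*sqrt(255)/85 ≈ 280.25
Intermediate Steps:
j(Y, X) = -3 + Y
A(M) = 1/(2*M)
N = sqrt(255)/6 (N = sqrt(7 + (1/2)/6) = sqrt(7 + (1/2)*(1/6)) = sqrt(7 + 1/12) = sqrt(85/12) = sqrt(255)/6 ≈ 2.6615)
r = -2 (r = (-3 + 1) - 1*0 = -2 + 0 = -2)
r*(q(N) - 139) = -2*(-3*2*sqrt(255)/85 - 139) = -2*(-6*sqrt(255)/85 - 139) = -2*(-139 - 6*sqrt(255)/85) = 278 + 12*sqrt(255)/85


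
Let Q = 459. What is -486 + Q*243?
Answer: 111051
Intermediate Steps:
-486 + Q*243 = -486 + 459*243 = -486 + 111537 = 111051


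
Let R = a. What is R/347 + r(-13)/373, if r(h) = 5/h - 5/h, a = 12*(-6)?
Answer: -72/347 ≈ -0.20749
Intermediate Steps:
a = -72
r(h) = 0
R = -72
R/347 + r(-13)/373 = -72/347 + 0/373 = -72*1/347 + 0*(1/373) = -72/347 + 0 = -72/347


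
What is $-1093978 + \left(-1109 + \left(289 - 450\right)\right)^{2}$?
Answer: $518922$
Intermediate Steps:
$-1093978 + \left(-1109 + \left(289 - 450\right)\right)^{2} = -1093978 + \left(-1109 - 161\right)^{2} = -1093978 + \left(-1270\right)^{2} = -1093978 + 1612900 = 518922$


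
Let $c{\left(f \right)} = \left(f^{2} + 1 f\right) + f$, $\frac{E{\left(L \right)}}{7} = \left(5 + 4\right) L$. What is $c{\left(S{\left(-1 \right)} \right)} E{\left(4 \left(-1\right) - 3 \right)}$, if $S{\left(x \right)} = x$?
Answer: $441$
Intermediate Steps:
$E{\left(L \right)} = 63 L$ ($E{\left(L \right)} = 7 \left(5 + 4\right) L = 7 \cdot 9 L = 63 L$)
$c{\left(f \right)} = f^{2} + 2 f$ ($c{\left(f \right)} = \left(f^{2} + f\right) + f = \left(f + f^{2}\right) + f = f^{2} + 2 f$)
$c{\left(S{\left(-1 \right)} \right)} E{\left(4 \left(-1\right) - 3 \right)} = - (2 - 1) 63 \left(4 \left(-1\right) - 3\right) = \left(-1\right) 1 \cdot 63 \left(-4 - 3\right) = - 63 \left(-7\right) = \left(-1\right) \left(-441\right) = 441$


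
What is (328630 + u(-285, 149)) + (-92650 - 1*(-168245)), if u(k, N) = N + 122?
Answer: 404496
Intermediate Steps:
u(k, N) = 122 + N
(328630 + u(-285, 149)) + (-92650 - 1*(-168245)) = (328630 + (122 + 149)) + (-92650 - 1*(-168245)) = (328630 + 271) + (-92650 + 168245) = 328901 + 75595 = 404496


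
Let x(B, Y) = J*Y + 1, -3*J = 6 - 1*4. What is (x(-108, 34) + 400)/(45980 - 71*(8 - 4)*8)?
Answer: 1135/131124 ≈ 0.0086559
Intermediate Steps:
J = -2/3 (J = -(6 - 1*4)/3 = -(6 - 4)/3 = -1/3*2 = -2/3 ≈ -0.66667)
x(B, Y) = 1 - 2*Y/3 (x(B, Y) = -2*Y/3 + 1 = 1 - 2*Y/3)
(x(-108, 34) + 400)/(45980 - 71*(8 - 4)*8) = ((1 - 2/3*34) + 400)/(45980 - 71*(8 - 4)*8) = ((1 - 68/3) + 400)/(45980 - 284*8) = (-65/3 + 400)/(45980 - 71*32) = 1135/(3*(45980 - 2272)) = (1135/3)/43708 = (1135/3)*(1/43708) = 1135/131124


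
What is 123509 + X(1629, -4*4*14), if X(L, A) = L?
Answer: 125138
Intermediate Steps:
123509 + X(1629, -4*4*14) = 123509 + 1629 = 125138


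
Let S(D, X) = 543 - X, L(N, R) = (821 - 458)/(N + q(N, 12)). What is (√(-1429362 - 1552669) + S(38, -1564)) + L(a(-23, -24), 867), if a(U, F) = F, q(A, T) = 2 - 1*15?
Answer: 77596/37 + I*√2982031 ≈ 2097.2 + 1726.9*I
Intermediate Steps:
q(A, T) = -13 (q(A, T) = 2 - 15 = -13)
L(N, R) = 363/(-13 + N) (L(N, R) = (821 - 458)/(N - 13) = 363/(-13 + N))
(√(-1429362 - 1552669) + S(38, -1564)) + L(a(-23, -24), 867) = (√(-1429362 - 1552669) + (543 - 1*(-1564))) + 363/(-13 - 24) = (√(-2982031) + (543 + 1564)) + 363/(-37) = (I*√2982031 + 2107) + 363*(-1/37) = (2107 + I*√2982031) - 363/37 = 77596/37 + I*√2982031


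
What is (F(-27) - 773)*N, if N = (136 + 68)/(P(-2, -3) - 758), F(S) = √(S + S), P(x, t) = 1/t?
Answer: 473076/2275 - 1836*I*√6/2275 ≈ 207.95 - 1.9768*I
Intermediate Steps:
F(S) = √2*√S (F(S) = √(2*S) = √2*√S)
N = -612/2275 (N = (136 + 68)/(1/(-3) - 758) = 204/(-⅓ - 758) = 204/(-2275/3) = 204*(-3/2275) = -612/2275 ≈ -0.26901)
(F(-27) - 773)*N = (√2*√(-27) - 773)*(-612/2275) = (√2*(3*I*√3) - 773)*(-612/2275) = (3*I*√6 - 773)*(-612/2275) = (-773 + 3*I*√6)*(-612/2275) = 473076/2275 - 1836*I*√6/2275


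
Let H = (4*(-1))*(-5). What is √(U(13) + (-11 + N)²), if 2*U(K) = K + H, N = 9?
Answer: √82/2 ≈ 4.5277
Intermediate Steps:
H = 20 (H = -4*(-5) = 20)
U(K) = 10 + K/2 (U(K) = (K + 20)/2 = (20 + K)/2 = 10 + K/2)
√(U(13) + (-11 + N)²) = √((10 + (½)*13) + (-11 + 9)²) = √((10 + 13/2) + (-2)²) = √(33/2 + 4) = √(41/2) = √82/2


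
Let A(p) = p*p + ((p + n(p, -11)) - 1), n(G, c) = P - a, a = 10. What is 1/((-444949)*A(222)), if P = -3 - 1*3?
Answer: -1/22020081061 ≈ -4.5413e-11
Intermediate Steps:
P = -6 (P = -3 - 3 = -6)
n(G, c) = -16 (n(G, c) = -6 - 1*10 = -6 - 10 = -16)
A(p) = -17 + p + p**2 (A(p) = p*p + ((p - 16) - 1) = p**2 + ((-16 + p) - 1) = p**2 + (-17 + p) = -17 + p + p**2)
1/((-444949)*A(222)) = 1/((-444949)*(-17 + 222 + 222**2)) = -1/(444949*(-17 + 222 + 49284)) = -1/444949/49489 = -1/444949*1/49489 = -1/22020081061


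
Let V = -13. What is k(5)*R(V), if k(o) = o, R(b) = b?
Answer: -65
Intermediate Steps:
k(5)*R(V) = 5*(-13) = -65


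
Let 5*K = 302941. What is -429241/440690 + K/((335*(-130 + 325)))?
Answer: -1339554467/28788074250 ≈ -0.046532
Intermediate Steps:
K = 302941/5 (K = (⅕)*302941 = 302941/5 ≈ 60588.)
-429241/440690 + K/((335*(-130 + 325))) = -429241/440690 + 302941/(5*((335*(-130 + 325)))) = -429241*1/440690 + 302941/(5*((335*195))) = -429241/440690 + (302941/5)/65325 = -429241/440690 + (302941/5)*(1/65325) = -429241/440690 + 302941/326625 = -1339554467/28788074250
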